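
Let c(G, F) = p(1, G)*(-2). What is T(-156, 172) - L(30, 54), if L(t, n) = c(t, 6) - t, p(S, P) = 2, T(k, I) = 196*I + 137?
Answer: 33883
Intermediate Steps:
T(k, I) = 137 + 196*I
c(G, F) = -4 (c(G, F) = 2*(-2) = -4)
L(t, n) = -4 - t
T(-156, 172) - L(30, 54) = (137 + 196*172) - (-4 - 1*30) = (137 + 33712) - (-4 - 30) = 33849 - 1*(-34) = 33849 + 34 = 33883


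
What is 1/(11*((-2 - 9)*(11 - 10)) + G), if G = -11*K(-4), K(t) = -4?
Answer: -1/77 ≈ -0.012987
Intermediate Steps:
G = 44 (G = -11*(-4) = 44)
1/(11*((-2 - 9)*(11 - 10)) + G) = 1/(11*((-2 - 9)*(11 - 10)) + 44) = 1/(11*(-11*1) + 44) = 1/(11*(-11) + 44) = 1/(-121 + 44) = 1/(-77) = -1/77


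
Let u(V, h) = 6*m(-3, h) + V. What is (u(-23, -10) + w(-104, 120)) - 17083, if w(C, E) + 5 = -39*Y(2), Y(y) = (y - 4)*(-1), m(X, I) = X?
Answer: -17207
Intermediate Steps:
Y(y) = 4 - y (Y(y) = (-4 + y)*(-1) = 4 - y)
u(V, h) = -18 + V (u(V, h) = 6*(-3) + V = -18 + V)
w(C, E) = -83 (w(C, E) = -5 - 39*(4 - 1*2) = -5 - 39*(4 - 2) = -5 - 39*2 = -5 - 78 = -83)
(u(-23, -10) + w(-104, 120)) - 17083 = ((-18 - 23) - 83) - 17083 = (-41 - 83) - 17083 = -124 - 17083 = -17207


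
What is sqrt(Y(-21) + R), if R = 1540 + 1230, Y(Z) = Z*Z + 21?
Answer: 4*sqrt(202) ≈ 56.851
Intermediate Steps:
Y(Z) = 21 + Z**2 (Y(Z) = Z**2 + 21 = 21 + Z**2)
R = 2770
sqrt(Y(-21) + R) = sqrt((21 + (-21)**2) + 2770) = sqrt((21 + 441) + 2770) = sqrt(462 + 2770) = sqrt(3232) = 4*sqrt(202)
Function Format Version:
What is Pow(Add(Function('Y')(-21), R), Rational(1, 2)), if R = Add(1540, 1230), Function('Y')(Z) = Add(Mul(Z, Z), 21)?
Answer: Mul(4, Pow(202, Rational(1, 2))) ≈ 56.851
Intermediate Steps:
Function('Y')(Z) = Add(21, Pow(Z, 2)) (Function('Y')(Z) = Add(Pow(Z, 2), 21) = Add(21, Pow(Z, 2)))
R = 2770
Pow(Add(Function('Y')(-21), R), Rational(1, 2)) = Pow(Add(Add(21, Pow(-21, 2)), 2770), Rational(1, 2)) = Pow(Add(Add(21, 441), 2770), Rational(1, 2)) = Pow(Add(462, 2770), Rational(1, 2)) = Pow(3232, Rational(1, 2)) = Mul(4, Pow(202, Rational(1, 2)))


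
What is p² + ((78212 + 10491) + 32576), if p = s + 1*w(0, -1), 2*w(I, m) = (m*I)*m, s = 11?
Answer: 121400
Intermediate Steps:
w(I, m) = I*m²/2 (w(I, m) = ((m*I)*m)/2 = ((I*m)*m)/2 = (I*m²)/2 = I*m²/2)
p = 11 (p = 11 + 1*((½)*0*(-1)²) = 11 + 1*((½)*0*1) = 11 + 1*0 = 11 + 0 = 11)
p² + ((78212 + 10491) + 32576) = 11² + ((78212 + 10491) + 32576) = 121 + (88703 + 32576) = 121 + 121279 = 121400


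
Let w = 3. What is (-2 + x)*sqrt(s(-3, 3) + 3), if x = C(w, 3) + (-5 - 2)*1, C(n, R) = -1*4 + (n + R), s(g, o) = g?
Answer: 0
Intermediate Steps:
C(n, R) = -4 + R + n (C(n, R) = -4 + (R + n) = -4 + R + n)
x = -5 (x = (-4 + 3 + 3) + (-5 - 2)*1 = 2 - 7*1 = 2 - 7 = -5)
(-2 + x)*sqrt(s(-3, 3) + 3) = (-2 - 5)*sqrt(-3 + 3) = -7*sqrt(0) = -7*0 = 0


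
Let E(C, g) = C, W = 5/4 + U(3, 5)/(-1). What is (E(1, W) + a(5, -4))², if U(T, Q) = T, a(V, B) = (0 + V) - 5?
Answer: 1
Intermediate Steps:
a(V, B) = -5 + V (a(V, B) = V - 5 = -5 + V)
W = -7/4 (W = 5/4 + 3/(-1) = 5*(¼) + 3*(-1) = 5/4 - 3 = -7/4 ≈ -1.7500)
(E(1, W) + a(5, -4))² = (1 + (-5 + 5))² = (1 + 0)² = 1² = 1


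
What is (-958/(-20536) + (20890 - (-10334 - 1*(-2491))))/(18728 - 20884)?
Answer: -26820993/2012528 ≈ -13.327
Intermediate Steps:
(-958/(-20536) + (20890 - (-10334 - 1*(-2491))))/(18728 - 20884) = (-958*(-1/20536) + (20890 - (-10334 + 2491)))/(-2156) = (479/10268 + (20890 - 1*(-7843)))*(-1/2156) = (479/10268 + (20890 + 7843))*(-1/2156) = (479/10268 + 28733)*(-1/2156) = (295030923/10268)*(-1/2156) = -26820993/2012528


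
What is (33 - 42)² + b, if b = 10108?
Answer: 10189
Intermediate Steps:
(33 - 42)² + b = (33 - 42)² + 10108 = (-9)² + 10108 = 81 + 10108 = 10189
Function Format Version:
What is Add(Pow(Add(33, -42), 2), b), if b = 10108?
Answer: 10189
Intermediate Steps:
Add(Pow(Add(33, -42), 2), b) = Add(Pow(Add(33, -42), 2), 10108) = Add(Pow(-9, 2), 10108) = Add(81, 10108) = 10189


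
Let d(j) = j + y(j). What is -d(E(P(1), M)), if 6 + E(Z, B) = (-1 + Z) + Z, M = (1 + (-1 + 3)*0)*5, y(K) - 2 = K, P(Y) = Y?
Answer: 8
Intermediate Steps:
y(K) = 2 + K
M = 5 (M = (1 + 2*0)*5 = (1 + 0)*5 = 1*5 = 5)
E(Z, B) = -7 + 2*Z (E(Z, B) = -6 + ((-1 + Z) + Z) = -6 + (-1 + 2*Z) = -7 + 2*Z)
d(j) = 2 + 2*j (d(j) = j + (2 + j) = 2 + 2*j)
-d(E(P(1), M)) = -(2 + 2*(-7 + 2*1)) = -(2 + 2*(-7 + 2)) = -(2 + 2*(-5)) = -(2 - 10) = -1*(-8) = 8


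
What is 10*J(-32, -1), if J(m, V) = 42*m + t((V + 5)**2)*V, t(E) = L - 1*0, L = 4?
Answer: -13480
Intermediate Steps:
t(E) = 4 (t(E) = 4 - 1*0 = 4 + 0 = 4)
J(m, V) = 4*V + 42*m (J(m, V) = 42*m + 4*V = 4*V + 42*m)
10*J(-32, -1) = 10*(4*(-1) + 42*(-32)) = 10*(-4 - 1344) = 10*(-1348) = -13480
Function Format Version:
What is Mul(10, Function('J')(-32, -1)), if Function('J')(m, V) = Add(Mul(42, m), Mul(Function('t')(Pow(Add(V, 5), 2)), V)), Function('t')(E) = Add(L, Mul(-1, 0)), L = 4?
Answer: -13480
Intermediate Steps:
Function('t')(E) = 4 (Function('t')(E) = Add(4, Mul(-1, 0)) = Add(4, 0) = 4)
Function('J')(m, V) = Add(Mul(4, V), Mul(42, m)) (Function('J')(m, V) = Add(Mul(42, m), Mul(4, V)) = Add(Mul(4, V), Mul(42, m)))
Mul(10, Function('J')(-32, -1)) = Mul(10, Add(Mul(4, -1), Mul(42, -32))) = Mul(10, Add(-4, -1344)) = Mul(10, -1348) = -13480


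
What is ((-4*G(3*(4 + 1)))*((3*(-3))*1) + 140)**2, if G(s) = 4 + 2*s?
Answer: 1860496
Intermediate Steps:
((-4*G(3*(4 + 1)))*((3*(-3))*1) + 140)**2 = ((-4*(4 + 2*(3*(4 + 1))))*((3*(-3))*1) + 140)**2 = ((-4*(4 + 2*(3*5)))*(-9*1) + 140)**2 = (-4*(4 + 2*15)*(-9) + 140)**2 = (-4*(4 + 30)*(-9) + 140)**2 = (-4*34*(-9) + 140)**2 = (-136*(-9) + 140)**2 = (1224 + 140)**2 = 1364**2 = 1860496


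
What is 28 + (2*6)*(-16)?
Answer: -164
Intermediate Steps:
28 + (2*6)*(-16) = 28 + 12*(-16) = 28 - 192 = -164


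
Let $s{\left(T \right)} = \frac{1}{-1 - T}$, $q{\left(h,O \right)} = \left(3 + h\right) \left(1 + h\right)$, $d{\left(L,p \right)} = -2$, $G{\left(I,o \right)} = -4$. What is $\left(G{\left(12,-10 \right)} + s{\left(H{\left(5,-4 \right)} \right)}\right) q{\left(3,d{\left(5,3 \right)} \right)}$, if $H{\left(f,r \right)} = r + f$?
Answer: $-108$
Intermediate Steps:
$H{\left(f,r \right)} = f + r$
$q{\left(h,O \right)} = \left(1 + h\right) \left(3 + h\right)$
$\left(G{\left(12,-10 \right)} + s{\left(H{\left(5,-4 \right)} \right)}\right) q{\left(3,d{\left(5,3 \right)} \right)} = \left(-4 - \frac{1}{1 + \left(5 - 4\right)}\right) \left(3 + 3^{2} + 4 \cdot 3\right) = \left(-4 - \frac{1}{1 + 1}\right) \left(3 + 9 + 12\right) = \left(-4 - \frac{1}{2}\right) 24 = \left(- \frac{9}{2}\right) 24 = -108$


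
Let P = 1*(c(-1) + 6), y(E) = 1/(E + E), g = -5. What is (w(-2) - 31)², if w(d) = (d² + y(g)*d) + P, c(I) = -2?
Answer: 12996/25 ≈ 519.84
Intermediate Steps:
y(E) = 1/(2*E)
P = 4 (P = 1*(-2 + 6) = 1*4 = 4)
w(d) = 4 + d² - d/10 (w(d) = (d² + ((½)/(-5))*d) + 4 = (d² + ((½)*(-⅕))*d) + 4 = (d² - d/10) + 4 = 4 + d² - d/10)
(w(-2) - 31)² = ((4 + (-2)² - ⅒*(-2)) - 31)² = ((4 + 4 + ⅕) - 31)² = (41/5 - 31)² = (-114/5)² = 12996/25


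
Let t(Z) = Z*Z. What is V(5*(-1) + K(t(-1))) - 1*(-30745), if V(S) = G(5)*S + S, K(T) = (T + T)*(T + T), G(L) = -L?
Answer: 30749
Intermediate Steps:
t(Z) = Z**2
K(T) = 4*T**2 (K(T) = (2*T)*(2*T) = 4*T**2)
V(S) = -4*S (V(S) = (-1*5)*S + S = -5*S + S = -4*S)
V(5*(-1) + K(t(-1))) - 1*(-30745) = -4*(5*(-1) + 4*((-1)**2)**2) - 1*(-30745) = -4*(-5 + 4*1**2) + 30745 = -4*(-5 + 4*1) + 30745 = -4*(-5 + 4) + 30745 = -4*(-1) + 30745 = 4 + 30745 = 30749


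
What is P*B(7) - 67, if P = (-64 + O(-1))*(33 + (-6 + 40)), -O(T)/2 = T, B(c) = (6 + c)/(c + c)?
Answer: -27470/7 ≈ -3924.3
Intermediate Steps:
B(c) = (6 + c)/(2*c) (B(c) = (6 + c)/((2*c)) = (6 + c)*(1/(2*c)) = (6 + c)/(2*c))
O(T) = -2*T
P = -4154 (P = (-64 - 2*(-1))*(33 + (-6 + 40)) = (-64 + 2)*(33 + 34) = -62*67 = -4154)
P*B(7) - 67 = -2077*(6 + 7)/7 - 67 = -2077*13/7 - 67 = -4154*13/14 - 67 = -27001/7 - 67 = -27470/7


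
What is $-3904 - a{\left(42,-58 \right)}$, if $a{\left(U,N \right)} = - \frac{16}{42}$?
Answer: $- \frac{81976}{21} \approx -3903.6$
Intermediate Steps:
$a{\left(U,N \right)} = - \frac{8}{21}$ ($a{\left(U,N \right)} = \left(-16\right) \frac{1}{42} = - \frac{8}{21}$)
$-3904 - a{\left(42,-58 \right)} = -3904 - - \frac{8}{21} = -3904 + \frac{8}{21} = - \frac{81976}{21}$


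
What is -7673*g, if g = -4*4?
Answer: 122768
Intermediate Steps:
g = -16
-7673*g = -7673*(-16) = 122768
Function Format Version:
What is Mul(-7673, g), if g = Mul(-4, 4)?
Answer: 122768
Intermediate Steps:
g = -16
Mul(-7673, g) = Mul(-7673, -16) = 122768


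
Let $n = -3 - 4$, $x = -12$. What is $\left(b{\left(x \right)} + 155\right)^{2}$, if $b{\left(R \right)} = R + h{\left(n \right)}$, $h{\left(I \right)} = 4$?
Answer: $21609$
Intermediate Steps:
$n = -7$
$b{\left(R \right)} = 4 + R$ ($b{\left(R \right)} = R + 4 = 4 + R$)
$\left(b{\left(x \right)} + 155\right)^{2} = \left(\left(4 - 12\right) + 155\right)^{2} = \left(-8 + 155\right)^{2} = 147^{2} = 21609$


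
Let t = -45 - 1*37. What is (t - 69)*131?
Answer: -19781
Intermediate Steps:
t = -82 (t = -45 - 37 = -82)
(t - 69)*131 = (-82 - 69)*131 = -151*131 = -19781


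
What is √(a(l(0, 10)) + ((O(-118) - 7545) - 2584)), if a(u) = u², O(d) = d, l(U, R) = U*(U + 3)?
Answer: I*√10247 ≈ 101.23*I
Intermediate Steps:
l(U, R) = U*(3 + U)
√(a(l(0, 10)) + ((O(-118) - 7545) - 2584)) = √((0*(3 + 0))² + ((-118 - 7545) - 2584)) = √((0*3)² + (-7663 - 2584)) = √(0² - 10247) = √(0 - 10247) = √(-10247) = I*√10247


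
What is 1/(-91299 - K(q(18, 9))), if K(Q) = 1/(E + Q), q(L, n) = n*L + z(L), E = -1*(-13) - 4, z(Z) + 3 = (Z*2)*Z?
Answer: -816/74499985 ≈ -1.0953e-5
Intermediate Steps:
z(Z) = -3 + 2*Z**2 (z(Z) = -3 + (Z*2)*Z = -3 + (2*Z)*Z = -3 + 2*Z**2)
E = 9 (E = 13 - 4 = 9)
q(L, n) = -3 + 2*L**2 + L*n (q(L, n) = n*L + (-3 + 2*L**2) = L*n + (-3 + 2*L**2) = -3 + 2*L**2 + L*n)
K(Q) = 1/(9 + Q)
1/(-91299 - K(q(18, 9))) = 1/(-91299 - 1/(9 + (-3 + 2*18**2 + 18*9))) = 1/(-91299 - 1/(9 + (-3 + 2*324 + 162))) = 1/(-91299 - 1/(9 + (-3 + 648 + 162))) = 1/(-91299 - 1/(9 + 807)) = 1/(-91299 - 1/816) = 1/(-74499985/816) = -816/74499985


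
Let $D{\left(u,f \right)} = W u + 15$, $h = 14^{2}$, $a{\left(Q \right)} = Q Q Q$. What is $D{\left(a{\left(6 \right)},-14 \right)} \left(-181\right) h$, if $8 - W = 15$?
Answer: $53107572$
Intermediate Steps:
$W = -7$ ($W = 8 - 15 = -7$)
$a{\left(Q \right)} = Q^{3}$ ($a{\left(Q \right)} = Q^{2} Q = Q^{3}$)
$h = 196$
$D{\left(u,f \right)} = 15 - 7 u$ ($D{\left(u,f \right)} = - 7 u + 15 = 15 - 7 u$)
$D{\left(a{\left(6 \right)},-14 \right)} \left(-181\right) h = \left(15 - 7 \cdot 6^{3}\right) \left(-181\right) 196 = \left(15 - 1512\right) \left(-181\right) 196 = \left(-1497\right) \left(-181\right) 196 = 270957 \cdot 196 = 53107572$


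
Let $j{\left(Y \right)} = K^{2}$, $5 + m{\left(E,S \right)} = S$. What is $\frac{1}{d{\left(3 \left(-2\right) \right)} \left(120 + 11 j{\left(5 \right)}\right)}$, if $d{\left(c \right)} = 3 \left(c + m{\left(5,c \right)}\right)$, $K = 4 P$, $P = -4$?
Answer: $- \frac{1}{149736} \approx -6.6784 \cdot 10^{-6}$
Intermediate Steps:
$m{\left(E,S \right)} = -5 + S$
$K = -16$ ($K = 4 \left(-4\right) = -16$)
$j{\left(Y \right)} = 256$ ($j{\left(Y \right)} = \left(-16\right)^{2} = 256$)
$d{\left(c \right)} = -15 + 6 c$ ($d{\left(c \right)} = 3 \left(c + \left(-5 + c\right)\right) = 3 \left(-5 + 2 c\right) = -15 + 6 c$)
$\frac{1}{d{\left(3 \left(-2\right) \right)} \left(120 + 11 j{\left(5 \right)}\right)} = \frac{1}{\left(-15 + 6 \cdot 3 \left(-2\right)\right) \left(120 + 11 \cdot 256\right)} = \frac{1}{\left(-15 + 6 \left(-6\right)\right) \left(120 + 2816\right)} = \frac{1}{\left(-15 - 36\right) 2936} = \frac{1}{\left(-51\right) 2936} = \frac{1}{-149736} = - \frac{1}{149736}$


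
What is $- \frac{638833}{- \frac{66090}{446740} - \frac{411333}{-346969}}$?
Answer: $- \frac{1414603787483614}{2297538903} \approx -6.157 \cdot 10^{5}$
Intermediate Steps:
$- \frac{638833}{- \frac{66090}{446740} - \frac{411333}{-346969}} = - \frac{638833}{\left(-66090\right) \frac{1}{446740} - - \frac{411333}{346969}} = - \frac{638833}{- \frac{6609}{44674} + \frac{411333}{346969}} = - \frac{638833}{\frac{2297538903}{2214356158}} = \left(-638833\right) \frac{2214356158}{2297538903} = - \frac{1414603787483614}{2297538903}$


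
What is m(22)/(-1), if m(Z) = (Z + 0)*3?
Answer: -66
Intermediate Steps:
m(Z) = 3*Z (m(Z) = Z*3 = 3*Z)
m(22)/(-1) = (3*22)/(-1) = -1*66 = -66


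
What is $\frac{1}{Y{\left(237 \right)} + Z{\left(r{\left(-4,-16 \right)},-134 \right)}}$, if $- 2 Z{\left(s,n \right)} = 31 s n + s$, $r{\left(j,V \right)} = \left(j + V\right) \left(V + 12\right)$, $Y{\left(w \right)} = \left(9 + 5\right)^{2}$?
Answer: $\frac{1}{166316} \approx 6.0126 \cdot 10^{-6}$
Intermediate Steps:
$Y{\left(w \right)} = 196$ ($Y{\left(w \right)} = 14^{2} = 196$)
$r{\left(j,V \right)} = \left(12 + V\right) \left(V + j\right)$ ($r{\left(j,V \right)} = \left(V + j\right) \left(12 + V\right) = \left(12 + V\right) \left(V + j\right)$)
$Z{\left(s,n \right)} = - \frac{s}{2} - \frac{31 n s}{2}$ ($Z{\left(s,n \right)} = - \frac{31 s n + s}{2} = - \frac{31 n s + s}{2} = - \frac{s + 31 n s}{2} = - \frac{s}{2} - \frac{31 n s}{2}$)
$\frac{1}{Y{\left(237 \right)} + Z{\left(r{\left(-4,-16 \right)},-134 \right)}} = \frac{1}{196 - \frac{\left(\left(-16\right)^{2} + 12 \left(-16\right) + 12 \left(-4\right) - -64\right) \left(1 + 31 \left(-134\right)\right)}{2}} = \frac{1}{196 - \frac{\left(256 - 192 - 48 + 64\right) \left(1 - 4154\right)}{2}} = \frac{1}{196 - 40 \left(-4153\right)} = \frac{1}{196 + 166120} = \frac{1}{166316}$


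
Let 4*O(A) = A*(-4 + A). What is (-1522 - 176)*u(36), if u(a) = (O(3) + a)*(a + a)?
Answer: -4309524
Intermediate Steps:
O(A) = A*(-4 + A)/4 (O(A) = (A*(-4 + A))/4 = A*(-4 + A)/4)
u(a) = 2*a*(-3/4 + a) (u(a) = ((1/4)*3*(-4 + 3) + a)*(a + a) = ((1/4)*3*(-1) + a)*(2*a) = (-3/4 + a)*(2*a) = 2*a*(-3/4 + a))
(-1522 - 176)*u(36) = (-1522 - 176)*((1/2)*36*(-3 + 4*36)) = -849*36*(-3 + 144) = -849*36*141 = -1698*2538 = -4309524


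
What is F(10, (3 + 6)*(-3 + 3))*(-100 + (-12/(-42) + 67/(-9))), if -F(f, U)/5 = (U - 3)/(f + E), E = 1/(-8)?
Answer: -270040/1659 ≈ -162.77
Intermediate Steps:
E = -1/8 ≈ -0.12500
F(f, U) = -5*(-3 + U)/(-1/8 + f) (F(f, U) = -5*(U - 3)/(f - 1/8) = -5*(-3 + U)/(-1/8 + f))
F(10, (3 + 6)*(-3 + 3))*(-100 + (-12/(-42) + 67/(-9))) = (40*(3 - (3 + 6)*(-3 + 3))/(-1 + 8*10))*(-100 + (-12/(-42) + 67/(-9))) = (40*(3 - 9*0)/(-1 + 80))*(-100 + (-12*(-1/42) + 67*(-1/9))) = (40*(3 - 1*0)/79)*(-100 + (2/7 - 67/9)) = (40*(1/79)*(3 + 0))*(-100 - 451/63) = (40*(1/79)*3)*(-6751/63) = (120/79)*(-6751/63) = -270040/1659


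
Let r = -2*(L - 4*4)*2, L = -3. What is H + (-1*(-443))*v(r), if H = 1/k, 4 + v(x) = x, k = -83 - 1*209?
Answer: 9313631/292 ≈ 31896.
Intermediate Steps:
k = -292 (k = -83 - 209 = -292)
r = 76 (r = -2*(-3 - 4*4)*2 = -2*(-3 - 16)*2 = -2*(-19)*2 = 38*2 = 76)
v(x) = -4 + x
H = -1/292 (H = 1/(-292) = -1/292 ≈ -0.0034247)
H + (-1*(-443))*v(r) = -1/292 + (-1*(-443))*(-4 + 76) = -1/292 + 443*72 = -1/292 + 31896 = 9313631/292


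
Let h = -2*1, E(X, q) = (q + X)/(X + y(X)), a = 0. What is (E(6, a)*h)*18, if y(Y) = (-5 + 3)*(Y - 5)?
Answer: -54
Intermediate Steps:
y(Y) = 10 - 2*Y (y(Y) = -2*(-5 + Y) = 10 - 2*Y)
E(X, q) = (X + q)/(10 - X) (E(X, q) = (q + X)/(X + (10 - 2*X)) = (X + q)/(10 - X))
h = -2
(E(6, a)*h)*18 = (((6 + 0)/(10 - 1*6))*(-2))*18 = ((6/(10 - 6))*(-2))*18 = ((6/4)*(-2))*18 = (((¼)*6)*(-2))*18 = ((3/2)*(-2))*18 = -3*18 = -54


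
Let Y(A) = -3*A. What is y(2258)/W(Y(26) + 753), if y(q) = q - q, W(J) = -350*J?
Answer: 0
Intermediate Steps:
y(q) = 0
y(2258)/W(Y(26) + 753) = 0/((-350*(-3*26 + 753))) = 0/((-350*(-78 + 753))) = 0/((-350*675)) = 0/(-236250) = 0*(-1/236250) = 0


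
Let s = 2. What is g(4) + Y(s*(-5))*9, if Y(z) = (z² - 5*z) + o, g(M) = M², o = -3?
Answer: 1339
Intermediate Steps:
Y(z) = -3 + z² - 5*z (Y(z) = (z² - 5*z) - 3 = -3 + z² - 5*z)
g(4) + Y(s*(-5))*9 = 4² + (-3 + (2*(-5))² - 10*(-5))*9 = 16 + (-3 + (-10)² - 5*(-10))*9 = 16 + (-3 + 100 + 50)*9 = 16 + 147*9 = 16 + 1323 = 1339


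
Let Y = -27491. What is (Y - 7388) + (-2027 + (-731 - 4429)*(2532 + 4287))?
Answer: -35222946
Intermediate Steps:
(Y - 7388) + (-2027 + (-731 - 4429)*(2532 + 4287)) = (-27491 - 7388) + (-2027 + (-731 - 4429)*(2532 + 4287)) = -34879 + (-2027 - 5160*6819) = -34879 + (-2027 - 35186040) = -34879 - 35188067 = -35222946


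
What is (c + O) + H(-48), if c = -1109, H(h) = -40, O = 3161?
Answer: 2012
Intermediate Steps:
(c + O) + H(-48) = (-1109 + 3161) - 40 = 2052 - 40 = 2012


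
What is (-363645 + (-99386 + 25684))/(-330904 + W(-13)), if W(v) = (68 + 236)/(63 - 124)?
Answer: 650687/492328 ≈ 1.3217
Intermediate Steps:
W(v) = -304/61 (W(v) = 304/(-61) = 304*(-1/61) = -304/61)
(-363645 + (-99386 + 25684))/(-330904 + W(-13)) = (-363645 + (-99386 + 25684))/(-330904 - 304/61) = (-363645 - 73702)/(-20185448/61) = -437347*(-61/20185448) = 650687/492328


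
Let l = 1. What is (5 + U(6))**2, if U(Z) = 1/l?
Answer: 36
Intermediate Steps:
U(Z) = 1 (U(Z) = 1/1 = 1)
(5 + U(6))**2 = (5 + 1)**2 = 6**2 = 36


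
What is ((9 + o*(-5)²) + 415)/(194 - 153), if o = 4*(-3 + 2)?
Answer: 324/41 ≈ 7.9024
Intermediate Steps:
o = -4 (o = 4*(-1) = -4)
((9 + o*(-5)²) + 415)/(194 - 153) = ((9 - 4*(-5)²) + 415)/(194 - 153) = ((9 - 4*25) + 415)/41 = ((9 - 100) + 415)*(1/41) = (-91 + 415)*(1/41) = 324*(1/41) = 324/41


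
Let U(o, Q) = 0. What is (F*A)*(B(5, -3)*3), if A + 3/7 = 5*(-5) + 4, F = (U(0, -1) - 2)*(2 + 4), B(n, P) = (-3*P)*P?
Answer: -145800/7 ≈ -20829.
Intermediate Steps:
B(n, P) = -3*P**2
F = -12 (F = (0 - 2)*(2 + 4) = -2*6 = -12)
A = -150/7 (A = -3/7 + (5*(-5) + 4) = -3/7 + (-25 + 4) = -3/7 - 21 = -150/7 ≈ -21.429)
(F*A)*(B(5, -3)*3) = (-12*(-150/7))*(-3*(-3)**2*3) = 1800*(-3*9*3)/7 = 1800*(-27*3)/7 = (1800/7)*(-81) = -145800/7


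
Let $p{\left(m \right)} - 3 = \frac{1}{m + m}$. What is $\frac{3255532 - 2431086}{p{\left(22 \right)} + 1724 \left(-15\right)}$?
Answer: $- \frac{36275624}{1137707} \approx -31.885$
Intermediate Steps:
$p{\left(m \right)} = 3 + \frac{1}{2 m}$ ($p{\left(m \right)} = 3 + \frac{1}{m + m} = 3 + \frac{1}{2 m}$)
$\frac{3255532 - 2431086}{p{\left(22 \right)} + 1724 \left(-15\right)} = \frac{3255532 - 2431086}{\left(3 + \frac{1}{2 \cdot 22}\right) + 1724 \left(-15\right)} = \frac{824446}{\left(3 + \frac{1}{2} \cdot \frac{1}{22}\right) - 25860} = \frac{824446}{\left(3 + \frac{1}{44}\right) - 25860} = \frac{824446}{\frac{133}{44} - 25860} = \frac{824446}{- \frac{1137707}{44}} = 824446 \left(- \frac{44}{1137707}\right) = - \frac{36275624}{1137707}$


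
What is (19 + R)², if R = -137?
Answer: 13924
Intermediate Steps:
(19 + R)² = (19 - 137)² = (-118)² = 13924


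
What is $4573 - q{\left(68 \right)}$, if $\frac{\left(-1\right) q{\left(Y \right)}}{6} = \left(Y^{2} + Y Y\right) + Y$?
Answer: $60469$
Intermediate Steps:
$q{\left(Y \right)} = - 12 Y^{2} - 6 Y$ ($q{\left(Y \right)} = - 6 \left(\left(Y^{2} + Y Y\right) + Y\right) = - 6 \left(\left(Y^{2} + Y^{2}\right) + Y\right) = - 6 \left(2 Y^{2} + Y\right) = - 6 \left(Y + 2 Y^{2}\right) = - 12 Y^{2} - 6 Y$)
$4573 - q{\left(68 \right)} = 4573 - \left(-6\right) 68 \left(1 + 2 \cdot 68\right) = 4573 - \left(-6\right) 68 \left(1 + 136\right) = 4573 - \left(-6\right) 68 \cdot 137 = 4573 - -55896 = 4573 + 55896 = 60469$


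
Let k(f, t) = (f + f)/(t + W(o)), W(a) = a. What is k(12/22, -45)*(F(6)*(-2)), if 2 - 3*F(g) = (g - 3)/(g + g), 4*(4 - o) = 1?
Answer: 56/1815 ≈ 0.030854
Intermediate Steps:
o = 15/4 (o = 4 - ¼*1 = 4 - ¼ = 15/4 ≈ 3.7500)
F(g) = ⅔ - (-3 + g)/(6*g) (F(g) = ⅔ - (g - 3)/(3*(g + g)) = ⅔ - (-3 + g)/(3*(2*g)) = ⅔ - (-3 + g)*1/(2*g)/3 = ⅔ - (-3 + g)/(6*g))
k(f, t) = 2*f/(15/4 + t) (k(f, t) = (f + f)/(t + 15/4) = (2*f)/(15/4 + t) = 2*f/(15/4 + t))
k(12/22, -45)*(F(6)*(-2)) = (8*(12/22)/(15 + 4*(-45)))*(((½)*(1 + 6)/6)*(-2)) = (8*(12*(1/22))/(15 - 180))*(((½)*(⅙)*7)*(-2)) = (8*(6/11)/(-165))*((7/12)*(-2)) = (8*(6/11)*(-1/165))*(-7/6) = -16/605*(-7/6) = 56/1815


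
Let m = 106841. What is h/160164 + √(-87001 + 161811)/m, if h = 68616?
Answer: 1906/4449 + √74810/106841 ≈ 0.43097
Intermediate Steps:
h/160164 + √(-87001 + 161811)/m = 68616/160164 + √(-87001 + 161811)/106841 = 68616*(1/160164) + √74810*(1/106841) = 1906/4449 + √74810/106841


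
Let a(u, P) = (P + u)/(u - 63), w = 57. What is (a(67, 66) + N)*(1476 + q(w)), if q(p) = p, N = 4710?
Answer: 29085609/4 ≈ 7.2714e+6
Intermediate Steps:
a(u, P) = (P + u)/(-63 + u)
(a(67, 66) + N)*(1476 + q(w)) = ((66 + 67)/(-63 + 67) + 4710)*(1476 + 57) = (133/4 + 4710)*1533 = (18973/4)*1533 = 29085609/4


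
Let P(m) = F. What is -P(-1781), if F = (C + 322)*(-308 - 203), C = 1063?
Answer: 707735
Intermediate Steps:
F = -707735 (F = (1063 + 322)*(-308 - 203) = 1385*(-511) = -707735)
P(m) = -707735
-P(-1781) = -1*(-707735) = 707735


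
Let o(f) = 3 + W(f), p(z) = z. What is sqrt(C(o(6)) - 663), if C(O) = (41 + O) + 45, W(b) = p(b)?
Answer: 2*I*sqrt(142) ≈ 23.833*I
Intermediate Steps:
W(b) = b
o(f) = 3 + f
C(O) = 86 + O
sqrt(C(o(6)) - 663) = sqrt((86 + (3 + 6)) - 663) = sqrt((86 + 9) - 663) = sqrt(95 - 663) = sqrt(-568) = 2*I*sqrt(142)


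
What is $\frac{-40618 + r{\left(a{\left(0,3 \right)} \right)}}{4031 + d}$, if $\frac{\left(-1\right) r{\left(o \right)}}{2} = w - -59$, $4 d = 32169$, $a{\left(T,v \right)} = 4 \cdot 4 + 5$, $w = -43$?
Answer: $- \frac{162600}{48293} \approx -3.3669$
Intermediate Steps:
$a{\left(T,v \right)} = 21$ ($a{\left(T,v \right)} = 16 + 5 = 21$)
$d = \frac{32169}{4}$ ($d = \frac{1}{4} \cdot 32169 = \frac{32169}{4} \approx 8042.3$)
$r{\left(o \right)} = -32$ ($r{\left(o \right)} = - 2 \left(-43 - -59\right) = - 2 \left(-43 + 59\right) = \left(-2\right) 16 = -32$)
$\frac{-40618 + r{\left(a{\left(0,3 \right)} \right)}}{4031 + d} = \frac{-40618 - 32}{4031 + \frac{32169}{4}} = - \frac{40650}{\frac{48293}{4}} = \left(-40650\right) \frac{4}{48293} = - \frac{162600}{48293}$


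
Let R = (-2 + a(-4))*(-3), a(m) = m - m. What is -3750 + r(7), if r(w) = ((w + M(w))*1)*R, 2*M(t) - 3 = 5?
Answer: -3684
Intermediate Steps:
M(t) = 4 (M(t) = 3/2 + (1/2)*5 = 3/2 + 5/2 = 4)
a(m) = 0
R = 6 (R = (-2 + 0)*(-3) = -2*(-3) = 6)
r(w) = 24 + 6*w (r(w) = ((w + 4)*1)*6 = ((4 + w)*1)*6 = (4 + w)*6 = 24 + 6*w)
-3750 + r(7) = -3750 + (24 + 6*7) = -3750 + (24 + 42) = -3750 + 66 = -3684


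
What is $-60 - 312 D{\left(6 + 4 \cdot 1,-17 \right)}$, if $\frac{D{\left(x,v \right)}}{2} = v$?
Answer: $10548$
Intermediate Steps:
$D{\left(x,v \right)} = 2 v$
$-60 - 312 D{\left(6 + 4 \cdot 1,-17 \right)} = -60 - 312 \cdot 2 \left(-17\right) = -60 - -10608 = -60 + 10608 = 10548$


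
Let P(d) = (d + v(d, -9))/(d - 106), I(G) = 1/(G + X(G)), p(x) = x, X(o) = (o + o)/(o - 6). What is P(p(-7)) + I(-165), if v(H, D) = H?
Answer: 123689/1050335 ≈ 0.11776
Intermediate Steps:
X(o) = 2*o/(-6 + o) (X(o) = (2*o)/(-6 + o) = 2*o/(-6 + o))
I(G) = 1/(G + 2*G/(-6 + G))
P(d) = 2*d/(-106 + d) (P(d) = (d + d)/(d - 106) = (2*d)/(-106 + d) = 2*d/(-106 + d))
P(p(-7)) + I(-165) = 2*(-7)/(-106 - 7) + (-6 - 165)/((-165)*(-4 - 165)) = 2*(-7)/(-113) - 1/165*(-171)/(-169) = 2*(-7)*(-1/113) - 1/165*(-1/169)*(-171) = 14/113 - 57/9295 = 123689/1050335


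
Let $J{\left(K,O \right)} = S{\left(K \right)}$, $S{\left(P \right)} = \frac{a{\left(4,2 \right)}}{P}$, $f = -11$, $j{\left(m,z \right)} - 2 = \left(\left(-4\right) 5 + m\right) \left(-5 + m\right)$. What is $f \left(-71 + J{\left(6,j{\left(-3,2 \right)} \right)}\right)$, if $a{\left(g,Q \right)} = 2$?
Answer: $\frac{2332}{3} \approx 777.33$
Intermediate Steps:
$j{\left(m,z \right)} = 2 + \left(-20 + m\right) \left(-5 + m\right)$ ($j{\left(m,z \right)} = 2 + \left(\left(-4\right) 5 + m\right) \left(-5 + m\right) = 2 + \left(-20 + m\right) \left(-5 + m\right)$)
$S{\left(P \right)} = \frac{2}{P}$
$J{\left(K,O \right)} = \frac{2}{K}$
$f \left(-71 + J{\left(6,j{\left(-3,2 \right)} \right)}\right) = - 11 \left(-71 + \frac{2}{6}\right) = - 11 \left(-71 + 2 \cdot \frac{1}{6}\right) = - 11 \left(-71 + \frac{1}{3}\right) = \left(-11\right) \left(- \frac{212}{3}\right) = \frac{2332}{3}$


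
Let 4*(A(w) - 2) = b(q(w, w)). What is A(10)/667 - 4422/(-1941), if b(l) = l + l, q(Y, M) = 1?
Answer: 1969551/863098 ≈ 2.2820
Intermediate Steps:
b(l) = 2*l
A(w) = 5/2 (A(w) = 2 + (2*1)/4 = 2 + (¼)*2 = 2 + ½ = 5/2)
A(10)/667 - 4422/(-1941) = (5/2)/667 - 4422/(-1941) = (5/2)*(1/667) - 4422*(-1/1941) = 5/1334 + 1474/647 = 1969551/863098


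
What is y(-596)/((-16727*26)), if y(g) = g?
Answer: 298/217451 ≈ 0.0013704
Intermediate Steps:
y(-596)/((-16727*26)) = -596/((-16727*26)) = -596/(-434902) = -596*(-1/434902) = 298/217451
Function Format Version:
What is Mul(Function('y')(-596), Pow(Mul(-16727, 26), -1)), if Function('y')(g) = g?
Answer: Rational(298, 217451) ≈ 0.0013704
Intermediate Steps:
Mul(Function('y')(-596), Pow(Mul(-16727, 26), -1)) = Mul(-596, Pow(Mul(-16727, 26), -1)) = Mul(-596, Pow(-434902, -1)) = Mul(-596, Rational(-1, 434902)) = Rational(298, 217451)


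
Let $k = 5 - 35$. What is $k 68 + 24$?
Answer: $-2016$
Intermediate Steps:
$k = -30$ ($k = 5 - 35 = -30$)
$k 68 + 24 = \left(-30\right) 68 + 24 = -2040 + 24 = -2016$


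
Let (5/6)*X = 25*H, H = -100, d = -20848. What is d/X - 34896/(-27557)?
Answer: 84899542/10333875 ≈ 8.2157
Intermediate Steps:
X = -3000 (X = 6*(25*(-100))/5 = (6/5)*(-2500) = -3000)
d/X - 34896/(-27557) = -20848/(-3000) - 34896/(-27557) = -20848*(-1/3000) - 34896*(-1/27557) = 2606/375 + 34896/27557 = 84899542/10333875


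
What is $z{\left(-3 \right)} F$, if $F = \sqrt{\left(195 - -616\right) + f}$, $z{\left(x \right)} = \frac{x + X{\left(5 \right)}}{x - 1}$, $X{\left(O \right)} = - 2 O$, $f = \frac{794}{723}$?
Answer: $\frac{13 \sqrt{424507281}}{2892} \approx 92.616$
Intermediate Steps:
$f = \frac{794}{723}$ ($f = 794 \cdot \frac{1}{723} = \frac{794}{723} \approx 1.0982$)
$z{\left(x \right)} = \frac{-10 + x}{-1 + x}$ ($z{\left(x \right)} = \frac{x - 10}{x - 1} = \frac{x - 10}{-1 + x} = \frac{-10 + x}{-1 + x}$)
$F = \frac{\sqrt{424507281}}{723}$ ($F = \sqrt{\left(195 - -616\right) + \frac{794}{723}} = \sqrt{\left(195 + 616\right) + \frac{794}{723}} = \sqrt{811 + \frac{794}{723}} = \sqrt{\frac{587147}{723}} = \frac{\sqrt{424507281}}{723} \approx 28.497$)
$z{\left(-3 \right)} F = \frac{-10 - 3}{-1 - 3} \frac{\sqrt{424507281}}{723} = \frac{1}{-4} \left(-13\right) \frac{\sqrt{424507281}}{723} = \left(- \frac{1}{4}\right) \left(-13\right) \frac{\sqrt{424507281}}{723} = \frac{13 \frac{\sqrt{424507281}}{723}}{4} = \frac{13 \sqrt{424507281}}{2892}$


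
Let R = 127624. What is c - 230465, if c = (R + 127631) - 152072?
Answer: -127282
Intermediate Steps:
c = 103183 (c = (127624 + 127631) - 152072 = 255255 - 152072 = 103183)
c - 230465 = 103183 - 230465 = -127282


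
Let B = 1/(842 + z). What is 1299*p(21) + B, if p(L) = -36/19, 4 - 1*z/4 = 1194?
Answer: -183221371/74442 ≈ -2461.3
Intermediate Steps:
z = -4760 (z = 16 - 4*1194 = 16 - 4776 = -4760)
p(L) = -36/19 (p(L) = -36*1/19 = -36/19)
B = -1/3918 (B = 1/(842 - 4760) = 1/(-3918) = -1/3918 ≈ -0.00025523)
1299*p(21) + B = 1299*(-36/19) - 1/3918 = -46764/19 - 1/3918 = -183221371/74442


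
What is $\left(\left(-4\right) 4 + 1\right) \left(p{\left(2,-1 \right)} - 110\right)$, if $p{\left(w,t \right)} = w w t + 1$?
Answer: $1695$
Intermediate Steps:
$p{\left(w,t \right)} = 1 + t w^{2}$ ($p{\left(w,t \right)} = w^{2} t + 1 = t w^{2} + 1 = 1 + t w^{2}$)
$\left(\left(-4\right) 4 + 1\right) \left(p{\left(2,-1 \right)} - 110\right) = \left(\left(-4\right) 4 + 1\right) \left(\left(1 - 2^{2}\right) - 110\right) = \left(-16 + 1\right) \left(\left(1 - 4\right) - 110\right) = - 15 \left(\left(1 - 4\right) - 110\right) = - 15 \left(-3 - 110\right) = \left(-15\right) \left(-113\right) = 1695$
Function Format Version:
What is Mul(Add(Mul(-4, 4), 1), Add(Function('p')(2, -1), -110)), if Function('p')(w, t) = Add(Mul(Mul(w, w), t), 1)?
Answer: 1695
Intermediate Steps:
Function('p')(w, t) = Add(1, Mul(t, Pow(w, 2))) (Function('p')(w, t) = Add(Mul(Pow(w, 2), t), 1) = Add(Mul(t, Pow(w, 2)), 1) = Add(1, Mul(t, Pow(w, 2))))
Mul(Add(Mul(-4, 4), 1), Add(Function('p')(2, -1), -110)) = Mul(Add(Mul(-4, 4), 1), Add(Add(1, Mul(-1, Pow(2, 2))), -110)) = Mul(Add(-16, 1), Add(Add(1, Mul(-1, 4)), -110)) = Mul(-15, Add(Add(1, -4), -110)) = Mul(-15, Add(-3, -110)) = Mul(-15, -113) = 1695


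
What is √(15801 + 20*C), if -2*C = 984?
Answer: √5961 ≈ 77.208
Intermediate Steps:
C = -492 (C = -½*984 = -492)
√(15801 + 20*C) = √(15801 + 20*(-492)) = √(15801 - 9840) = √5961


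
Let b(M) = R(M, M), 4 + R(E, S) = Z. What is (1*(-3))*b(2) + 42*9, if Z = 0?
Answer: 390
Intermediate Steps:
R(E, S) = -4 (R(E, S) = -4 + 0 = -4)
b(M) = -4
(1*(-3))*b(2) + 42*9 = (1*(-3))*(-4) + 42*9 = -3*(-4) + 378 = 12 + 378 = 390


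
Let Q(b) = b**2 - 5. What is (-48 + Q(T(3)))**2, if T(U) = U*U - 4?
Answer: 784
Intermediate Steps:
T(U) = -4 + U**2 (T(U) = U**2 - 4 = -4 + U**2)
Q(b) = -5 + b**2
(-48 + Q(T(3)))**2 = (-48 + (-5 + (-4 + 3**2)**2))**2 = (-48 + (-5 + (-4 + 9)**2))**2 = (-48 + (-5 + 5**2))**2 = (-48 + (-5 + 25))**2 = (-48 + 20)**2 = (-28)**2 = 784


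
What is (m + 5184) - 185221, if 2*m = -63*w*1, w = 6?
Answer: -180226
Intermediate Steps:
m = -189 (m = (-63*6*1)/2 = (-378*1)/2 = (½)*(-378) = -189)
(m + 5184) - 185221 = (-189 + 5184) - 185221 = 4995 - 185221 = -180226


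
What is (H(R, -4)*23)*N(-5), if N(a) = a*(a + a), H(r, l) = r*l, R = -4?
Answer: 18400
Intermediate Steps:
H(r, l) = l*r
N(a) = 2*a**2 (N(a) = a*(2*a) = 2*a**2)
(H(R, -4)*23)*N(-5) = (-4*(-4)*23)*(2*(-5)**2) = (16*23)*(2*25) = 368*50 = 18400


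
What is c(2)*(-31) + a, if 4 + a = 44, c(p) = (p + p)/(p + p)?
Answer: 9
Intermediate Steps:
c(p) = 1 (c(p) = (2*p)/((2*p)) = (2*p)*(1/(2*p)) = 1)
a = 40 (a = -4 + 44 = 40)
c(2)*(-31) + a = 1*(-31) + 40 = -31 + 40 = 9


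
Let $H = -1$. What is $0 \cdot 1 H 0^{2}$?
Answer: $0$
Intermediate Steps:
$0 \cdot 1 H 0^{2} = 0 \cdot 1 \left(-1\right) 0^{2} = 0 \left(-1\right) 0 = 0 \cdot 0 = 0$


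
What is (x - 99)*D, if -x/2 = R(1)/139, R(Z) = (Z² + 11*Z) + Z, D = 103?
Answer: -1420061/139 ≈ -10216.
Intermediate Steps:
R(Z) = Z² + 12*Z
x = -26/139 (x = -2*1*(12 + 1)/139 = -2*1*13/139 = -26/139 ≈ -0.18705)
(x - 99)*D = (-26/139 - 99)*103 = -13787/139*103 = -1420061/139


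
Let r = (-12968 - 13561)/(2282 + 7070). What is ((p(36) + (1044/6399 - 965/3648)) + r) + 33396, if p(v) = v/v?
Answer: 33751022517799/1010689344 ≈ 33394.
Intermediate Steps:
r = -26529/9352 ≈ -2.8367
p(v) = 1
((p(36) + (1044/6399 - 965/3648)) + r) + 33396 = ((1 + (1044/6399 - 965/3648)) - 26529/9352) + 33396 = ((1 + (1044*(1/6399) - 965*1/3648)) - 26529/9352) + 33396 = ((1 + (116/711 - 965/3648)) - 26529/9352) + 33396 = ((1 - 87649/864576) - 26529/9352) + 33396 = (776927/864576 - 26529/9352) + 33396 = -1958814425/1010689344 + 33396 = 33751022517799/1010689344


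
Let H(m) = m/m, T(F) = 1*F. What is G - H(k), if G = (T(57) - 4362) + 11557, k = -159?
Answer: 7251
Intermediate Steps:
T(F) = F
H(m) = 1
G = 7252 (G = (57 - 4362) + 11557 = -4305 + 11557 = 7252)
G - H(k) = 7252 - 1*1 = 7252 - 1 = 7251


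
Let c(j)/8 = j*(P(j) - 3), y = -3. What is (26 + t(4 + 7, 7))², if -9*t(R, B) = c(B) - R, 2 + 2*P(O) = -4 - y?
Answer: 247009/81 ≈ 3049.5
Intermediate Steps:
P(O) = -3/2 (P(O) = -1 + (-4 - 1*(-3))/2 = -1 + (-4 + 3)/2 = -1 + (½)*(-1) = -1 - ½ = -3/2)
c(j) = -36*j (c(j) = 8*(j*(-3/2 - 3)) = 8*(j*(-9/2)) = 8*(-9*j/2) = -36*j)
t(R, B) = 4*B + R/9 (t(R, B) = -(-36*B - R)/9 = -(-R - 36*B)/9 = 4*B + R/9)
(26 + t(4 + 7, 7))² = (26 + (4*7 + (4 + 7)/9))² = (26 + (28 + (⅑)*11))² = (26 + (28 + 11/9))² = (26 + 263/9)² = (497/9)² = 247009/81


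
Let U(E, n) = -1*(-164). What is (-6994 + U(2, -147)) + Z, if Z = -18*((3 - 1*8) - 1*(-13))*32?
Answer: -11438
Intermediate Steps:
U(E, n) = 164
Z = -4608 (Z = -18*((3 - 8) + 13)*32 = -18*(-5 + 13)*32 = -18*8*32 = -144*32 = -4608)
(-6994 + U(2, -147)) + Z = (-6994 + 164) - 4608 = -6830 - 4608 = -11438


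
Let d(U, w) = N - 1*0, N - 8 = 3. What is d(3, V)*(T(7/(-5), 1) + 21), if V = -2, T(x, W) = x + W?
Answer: 1133/5 ≈ 226.60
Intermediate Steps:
N = 11 (N = 8 + 3 = 11)
T(x, W) = W + x
d(U, w) = 11 (d(U, w) = 11 - 1*0 = 11 + 0 = 11)
d(3, V)*(T(7/(-5), 1) + 21) = 11*((1 + 7/(-5)) + 21) = 11*((1 + 7*(-1/5)) + 21) = 11*((1 - 7/5) + 21) = 11*(-2/5 + 21) = 11*(103/5) = 1133/5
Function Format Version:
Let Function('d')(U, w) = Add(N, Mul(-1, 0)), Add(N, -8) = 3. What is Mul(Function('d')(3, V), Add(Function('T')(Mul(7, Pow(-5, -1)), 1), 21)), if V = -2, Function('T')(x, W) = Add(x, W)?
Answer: Rational(1133, 5) ≈ 226.60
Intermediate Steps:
N = 11 (N = Add(8, 3) = 11)
Function('T')(x, W) = Add(W, x)
Function('d')(U, w) = 11 (Function('d')(U, w) = Add(11, Mul(-1, 0)) = Add(11, 0) = 11)
Mul(Function('d')(3, V), Add(Function('T')(Mul(7, Pow(-5, -1)), 1), 21)) = Mul(11, Add(Add(1, Mul(7, Pow(-5, -1))), 21)) = Mul(11, Add(Add(1, Mul(7, Rational(-1, 5))), 21)) = Mul(11, Add(Add(1, Rational(-7, 5)), 21)) = Mul(11, Add(Rational(-2, 5), 21)) = Mul(11, Rational(103, 5)) = Rational(1133, 5)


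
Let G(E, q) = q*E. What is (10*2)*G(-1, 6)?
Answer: -120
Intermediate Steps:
G(E, q) = E*q
(10*2)*G(-1, 6) = (10*2)*(-1*6) = 20*(-6) = -120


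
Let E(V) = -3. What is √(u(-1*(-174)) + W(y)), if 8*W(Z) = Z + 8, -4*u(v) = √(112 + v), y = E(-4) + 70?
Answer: √(150 - 4*√286)/4 ≈ 2.2687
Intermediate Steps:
y = 67 (y = -3 + 70 = 67)
u(v) = -√(112 + v)/4
W(Z) = 1 + Z/8 (W(Z) = (Z + 8)/8 = (8 + Z)/8 = 1 + Z/8)
√(u(-1*(-174)) + W(y)) = √(-√(112 - 1*(-174))/4 + (1 + (⅛)*67)) = √(-√(112 + 174)/4 + (1 + 67/8)) = √(-√286/4 + 75/8) = √(75/8 - √286/4)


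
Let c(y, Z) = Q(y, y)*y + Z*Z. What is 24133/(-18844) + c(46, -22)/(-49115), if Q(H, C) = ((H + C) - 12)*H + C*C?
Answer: -1243704939/185104612 ≈ -6.7189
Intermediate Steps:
Q(H, C) = C² + H*(-12 + C + H) (Q(H, C) = ((C + H) - 12)*H + C² = (-12 + C + H)*H + C² = H*(-12 + C + H) + C² = C² + H*(-12 + C + H))
c(y, Z) = Z² + y*(-12*y + 3*y²) (c(y, Z) = (y² + y² - 12*y + y*y)*y + Z*Z = (y² + y² - 12*y + y²)*y + Z² = (-12*y + 3*y²)*y + Z² = y*(-12*y + 3*y²) + Z² = Z² + y*(-12*y + 3*y²))
24133/(-18844) + c(46, -22)/(-49115) = 24133/(-18844) + ((-22)² + 3*46²*(-4 + 46))/(-49115) = 24133*(-1/18844) + (484 + 3*2116*42)*(-1/49115) = -24133/18844 + (484 + 266616)*(-1/49115) = -24133/18844 + 267100*(-1/49115) = -24133/18844 - 53420/9823 = -1243704939/185104612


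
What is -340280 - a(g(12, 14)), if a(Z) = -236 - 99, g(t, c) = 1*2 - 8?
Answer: -339945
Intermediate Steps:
g(t, c) = -6 (g(t, c) = 2 - 8 = -6)
a(Z) = -335
-340280 - a(g(12, 14)) = -340280 - 1*(-335) = -340280 + 335 = -339945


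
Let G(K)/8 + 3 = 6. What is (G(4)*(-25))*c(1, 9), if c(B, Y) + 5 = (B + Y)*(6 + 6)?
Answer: -69000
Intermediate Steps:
c(B, Y) = -5 + 12*B + 12*Y (c(B, Y) = -5 + (B + Y)*(6 + 6) = -5 + (B + Y)*12 = -5 + (12*B + 12*Y) = -5 + 12*B + 12*Y)
G(K) = 24 (G(K) = -24 + 8*6 = -24 + 48 = 24)
(G(4)*(-25))*c(1, 9) = (24*(-25))*(-5 + 12*1 + 12*9) = -600*(-5 + 12 + 108) = -600*115 = -69000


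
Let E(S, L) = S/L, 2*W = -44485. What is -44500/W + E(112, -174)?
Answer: 1050368/774039 ≈ 1.3570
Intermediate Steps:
W = -44485/2 (W = (½)*(-44485) = -44485/2 ≈ -22243.)
-44500/W + E(112, -174) = -44500/(-44485/2) + 112/(-174) = -44500*(-2/44485) + 112*(-1/174) = 17800/8897 - 56/87 = 1050368/774039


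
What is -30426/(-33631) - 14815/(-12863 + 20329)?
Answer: -271082749/251089046 ≈ -1.0796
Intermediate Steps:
-30426/(-33631) - 14815/(-12863 + 20329) = -30426*(-1/33631) - 14815/7466 = 30426/33631 - 14815*1/7466 = 30426/33631 - 14815/7466 = -271082749/251089046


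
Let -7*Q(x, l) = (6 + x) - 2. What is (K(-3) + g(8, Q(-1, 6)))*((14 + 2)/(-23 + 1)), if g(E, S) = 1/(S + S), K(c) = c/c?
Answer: 4/33 ≈ 0.12121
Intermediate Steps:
Q(x, l) = -4/7 - x/7 (Q(x, l) = -((6 + x) - 2)/7 = -(4 + x)/7 = -4/7 - x/7)
K(c) = 1
g(E, S) = 1/(2*S)
(K(-3) + g(8, Q(-1, 6)))*((14 + 2)/(-23 + 1)) = (1 + 1/(2*(-4/7 - ⅐*(-1))))*((14 + 2)/(-23 + 1)) = (1 + 1/(2*(-4/7 + ⅐)))*(16/(-22)) = (1 + 1/(2*(-3/7)))*(16*(-1/22)) = (1 + (½)*(-7/3))*(-8/11) = (1 - 7/6)*(-8/11) = -⅙*(-8/11) = 4/33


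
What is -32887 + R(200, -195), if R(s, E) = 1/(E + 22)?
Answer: -5689452/173 ≈ -32887.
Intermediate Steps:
R(s, E) = 1/(22 + E)
-32887 + R(200, -195) = -32887 + 1/(22 - 195) = -32887 + 1/(-173) = -32887 - 1/173 = -5689452/173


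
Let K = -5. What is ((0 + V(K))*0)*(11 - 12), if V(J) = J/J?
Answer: 0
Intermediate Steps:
V(J) = 1
((0 + V(K))*0)*(11 - 12) = ((0 + 1)*0)*(11 - 12) = (1*0)*(-1) = 0*(-1) = 0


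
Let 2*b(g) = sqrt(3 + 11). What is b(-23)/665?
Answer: sqrt(14)/1330 ≈ 0.0028133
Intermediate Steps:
b(g) = sqrt(14)/2 (b(g) = sqrt(3 + 11)/2 = sqrt(14)/2)
b(-23)/665 = (sqrt(14)/2)/665 = (sqrt(14)/2)*(1/665) = sqrt(14)/1330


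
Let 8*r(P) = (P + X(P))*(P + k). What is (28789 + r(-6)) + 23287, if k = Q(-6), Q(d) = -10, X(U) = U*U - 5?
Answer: 52026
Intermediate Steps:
X(U) = -5 + U**2 (X(U) = U**2 - 5 = -5 + U**2)
k = -10
r(P) = (-10 + P)*(-5 + P + P**2)/8 (r(P) = ((P + (-5 + P**2))*(P - 10))/8 = ((-5 + P + P**2)*(-10 + P))/8 = ((-10 + P)*(-5 + P + P**2))/8 = (-10 + P)*(-5 + P + P**2)/8)
(28789 + r(-6)) + 23287 = (28789 + (25/4 - 15/8*(-6) - 9/8*(-6)**2 + (1/8)*(-6)**3)) + 23287 = (28789 + (25/4 + 45/4 - 9/8*36 + (1/8)*(-216))) + 23287 = (28789 + (25/4 + 45/4 - 81/2 - 27)) + 23287 = (28789 - 50) + 23287 = 28739 + 23287 = 52026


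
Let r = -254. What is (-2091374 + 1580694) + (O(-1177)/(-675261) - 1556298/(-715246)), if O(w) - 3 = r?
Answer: -123323007832024778/241488864603 ≈ -5.1068e+5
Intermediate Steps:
O(w) = -251 (O(w) = 3 - 254 = -251)
(-2091374 + 1580694) + (O(-1177)/(-675261) - 1556298/(-715246)) = (-2091374 + 1580694) + (-251/(-675261) - 1556298/(-715246)) = -510680 + (-251*(-1/675261) - 1556298*(-1/715246)) = -510680 + (251/675261 + 778149/357623) = -510680 + 525543435262/241488864603 = -123323007832024778/241488864603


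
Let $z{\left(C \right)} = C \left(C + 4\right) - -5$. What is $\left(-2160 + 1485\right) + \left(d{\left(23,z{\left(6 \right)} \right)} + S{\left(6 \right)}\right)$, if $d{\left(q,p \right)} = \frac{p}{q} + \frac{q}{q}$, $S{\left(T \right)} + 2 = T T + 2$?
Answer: $- \frac{14609}{23} \approx -635.17$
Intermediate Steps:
$S{\left(T \right)} = T^{2}$ ($S{\left(T \right)} = -2 + \left(T T + 2\right) = -2 + \left(T^{2} + 2\right) = -2 + \left(2 + T^{2}\right) = T^{2}$)
$z{\left(C \right)} = 5 + C \left(4 + C\right)$ ($z{\left(C \right)} = C \left(4 + C\right) + 5 = 5 + C \left(4 + C\right)$)
$d{\left(q,p \right)} = 1 + \frac{p}{q}$ ($d{\left(q,p \right)} = \frac{p}{q} + 1 = 1 + \frac{p}{q}$)
$\left(-2160 + 1485\right) + \left(d{\left(23,z{\left(6 \right)} \right)} + S{\left(6 \right)}\right) = \left(-2160 + 1485\right) + \left(\frac{\left(5 + 6^{2} + 4 \cdot 6\right) + 23}{23} + 6^{2}\right) = -675 + \left(\frac{\left(5 + 36 + 24\right) + 23}{23} + 36\right) = -675 + \left(\frac{65 + 23}{23} + 36\right) = -675 + \left(\frac{1}{23} \cdot 88 + 36\right) = -675 + \left(\frac{88}{23} + 36\right) = -675 + \frac{916}{23} = - \frac{14609}{23}$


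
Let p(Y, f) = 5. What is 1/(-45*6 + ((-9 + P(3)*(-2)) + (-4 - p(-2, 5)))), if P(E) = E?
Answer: -1/294 ≈ -0.0034014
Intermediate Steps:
1/(-45*6 + ((-9 + P(3)*(-2)) + (-4 - p(-2, 5)))) = 1/(-45*6 + ((-9 + 3*(-2)) + (-4 - 1*5))) = 1/(-270 + ((-9 - 6) + (-4 - 5))) = 1/(-270 + (-15 - 9)) = 1/(-270 - 24) = 1/(-294) = -1/294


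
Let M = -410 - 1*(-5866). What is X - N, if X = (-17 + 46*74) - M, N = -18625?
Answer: 16556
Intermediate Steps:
M = 5456 (M = -410 + 5866 = 5456)
X = -2069 (X = (-17 + 46*74) - 1*5456 = (-17 + 3404) - 5456 = 3387 - 5456 = -2069)
X - N = -2069 - 1*(-18625) = -2069 + 18625 = 16556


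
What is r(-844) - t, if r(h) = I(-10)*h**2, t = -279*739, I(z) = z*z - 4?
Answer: 68590437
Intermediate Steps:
I(z) = -4 + z**2 (I(z) = z**2 - 4 = -4 + z**2)
t = -206181
r(h) = 96*h**2 (r(h) = (-4 + (-10)**2)*h**2 = (-4 + 100)*h**2 = 96*h**2)
r(-844) - t = 96*(-844)**2 - 1*(-206181) = 96*712336 + 206181 = 68384256 + 206181 = 68590437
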